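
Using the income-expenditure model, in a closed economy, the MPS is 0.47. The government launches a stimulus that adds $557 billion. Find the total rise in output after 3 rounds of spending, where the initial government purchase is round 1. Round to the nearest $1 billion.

$1,009 billion

MPC = 1 − MPS = 1 − 0.47 = 0.53.
Round 1 adds ΔG = $557 billion; each later round is MPC = 0.53 times the previous.
After 3 rounds: 557 + 295.21 + 156.4613 = ΔG·(1 − c^3)/(1 − c) = 557 × (1 − 0.148877)/0.47 ≈ $1,009 billion.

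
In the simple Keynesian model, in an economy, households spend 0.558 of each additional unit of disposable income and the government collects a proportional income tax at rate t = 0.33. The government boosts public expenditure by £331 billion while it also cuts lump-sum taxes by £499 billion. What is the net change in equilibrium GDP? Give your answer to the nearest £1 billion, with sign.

Expenditure multiplier = 1/(1 − c(1−t)) = 1/(1 − 0.558×0.67) = 1/0.62614 ≈ 1.597.
ΔG contributes k·ΔG = (+£331 billion) / 0.62614 ≈ +£528.6 billion.
ΔT of −£499 billion changes first-round spending by −c·ΔT = +£278.442 billion, contributing k·(−c·ΔT) = (+£278.442 billion) / 0.62614 ≈ +£444.7 billion.
Net ΔY = k(ΔG − c·ΔT) = (+£609.442 billion) / 0.62614 ≈ +£973 billion.

+£973 billion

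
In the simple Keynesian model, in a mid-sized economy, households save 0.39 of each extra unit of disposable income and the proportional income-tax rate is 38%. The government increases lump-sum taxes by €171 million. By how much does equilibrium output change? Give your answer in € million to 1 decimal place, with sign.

MPC = 1 − MPS = 1 − 0.39 = 0.61.
A lump-sum tax change of +€171 million shifts disposable income by −€171 million; first-round consumption changes by −c × ΔT = −0.61 × (+€171 million) = −€104.31 million.
Expenditure multiplier = 1/(1 − c(1−t)) = 1/(1 − 0.61×0.62) = 1/0.6218 ≈ 1.608.
The tax multiplier is −c × k ≈ −0.981, so ΔY = k × (−c·ΔT) = (−€104.31 million) / 0.6218 ≈ −€167.8 million.

−€167.8 million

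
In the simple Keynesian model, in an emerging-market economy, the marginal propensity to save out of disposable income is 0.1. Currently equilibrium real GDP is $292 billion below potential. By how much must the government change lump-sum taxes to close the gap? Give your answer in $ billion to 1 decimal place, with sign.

−$32.4 billion

MPC = 1 − MPS = 1 − 0.1 = 0.9.
Spending multiplier = 1/(1 − MPC) = 1/(1 − 0.9) = 1/0.1 = 10.
Tax multiplier = −c·k = −0.9/0.1 = −9. Need ΔY = +$292 billion, so ΔT = ΔY/(−c·k) = −(+$292 billion) × 0.1 / 0.9 ≈ −$32.4 billion.
The government should cut lump-sum taxes by $32.4 billion.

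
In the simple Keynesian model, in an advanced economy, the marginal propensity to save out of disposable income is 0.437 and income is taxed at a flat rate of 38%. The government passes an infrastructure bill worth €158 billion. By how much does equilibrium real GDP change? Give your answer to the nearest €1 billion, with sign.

+€243 billion

MPC = 1 − MPS = 1 − 0.437 = 0.563.
Spending multiplier = 1/(1 − c(1−t)) = 1/(1 − 0.563×0.62) = 1/0.65094 ≈ 1.536.
ΔY = k × ΔG = (+€158 billion) / 0.65094 ≈ +€243 billion.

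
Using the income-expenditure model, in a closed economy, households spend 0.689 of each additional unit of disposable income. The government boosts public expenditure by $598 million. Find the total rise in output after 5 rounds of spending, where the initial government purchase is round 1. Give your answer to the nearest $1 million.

Round 1 adds ΔG = $598 million; each later round is MPC = 0.689 times the previous.
After 5 rounds: 598 + 412.022 + 283.883158 + 195.595495862 + 134.765296648918 = ΔG·(1 − c^5)/(1 − c) = 598 × (1 − 0.155273059182449)/0.311 ≈ $1,624 million.

$1,624 million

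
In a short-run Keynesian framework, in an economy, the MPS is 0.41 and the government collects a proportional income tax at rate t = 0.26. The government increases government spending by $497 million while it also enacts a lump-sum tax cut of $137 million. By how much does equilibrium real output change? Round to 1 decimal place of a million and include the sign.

+$1,025.6 million

MPC = 1 − MPS = 1 − 0.41 = 0.59.
Expenditure multiplier = 1/(1 − c(1−t)) = 1/(1 − 0.59×0.74) = 1/0.5634 ≈ 1.775.
ΔG contributes k·ΔG = (+$497 million) / 0.5634 ≈ +$882.1 million.
ΔT of −$137 million changes first-round spending by −c·ΔT = +$80.83 million, contributing k·(−c·ΔT) = (+$80.83 million) / 0.5634 ≈ +$143.5 million.
Net ΔY = k(ΔG − c·ΔT) = (+$577.83 million) / 0.5634 ≈ +$1,025.6 million.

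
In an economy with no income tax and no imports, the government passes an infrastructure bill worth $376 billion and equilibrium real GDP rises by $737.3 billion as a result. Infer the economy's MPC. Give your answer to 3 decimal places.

Implied spending multiplier k = ΔY/ΔG = 737.3/376 ≈ 1.9609.
Since k = 1/(1 − MPC), MPC = 1 − 1/k = 1 − ΔG/ΔY = 1 − 376/737.3 ≈ 0.490.

0.490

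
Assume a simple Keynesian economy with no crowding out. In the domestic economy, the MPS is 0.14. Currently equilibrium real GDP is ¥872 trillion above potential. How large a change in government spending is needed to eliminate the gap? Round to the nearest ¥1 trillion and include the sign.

−¥122 trillion

MPC = 1 − MPS = 1 − 0.14 = 0.86.
Spending multiplier = 1/(1 − MPC) = 1/(1 − 0.86) = 1/0.14 ≈ 7.143.
Need ΔY = −¥872 trillion, so ΔG = ΔY/k = (−¥872 trillion) × 0.14 ≈ −¥122 trillion.
The government should cut government spending by ¥122 trillion.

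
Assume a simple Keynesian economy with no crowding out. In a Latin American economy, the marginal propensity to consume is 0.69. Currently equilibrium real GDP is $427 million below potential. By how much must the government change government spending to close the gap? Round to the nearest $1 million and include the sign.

Spending multiplier = 1/(1 − MPC) = 1/(1 − 0.69) = 1/0.31 ≈ 3.226.
Need ΔY = +$427 million, so ΔG = ΔY/k = (+$427 million) × 0.31 ≈ +$132 million.
The government should increase government spending by $132 million.

+$132 million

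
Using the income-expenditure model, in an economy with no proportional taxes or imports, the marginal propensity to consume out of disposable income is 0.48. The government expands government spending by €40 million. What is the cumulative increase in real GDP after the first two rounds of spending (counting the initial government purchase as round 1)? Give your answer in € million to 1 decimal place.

€59.2 million

Round 1 adds ΔG = €40 million; each later round is MPC = 0.48 times the previous.
After 2 rounds: 40 + 19.2 = ΔG·(1 − c^2)/(1 − c) = 40 × (1 − 0.2304)/0.52 = €59.2 million.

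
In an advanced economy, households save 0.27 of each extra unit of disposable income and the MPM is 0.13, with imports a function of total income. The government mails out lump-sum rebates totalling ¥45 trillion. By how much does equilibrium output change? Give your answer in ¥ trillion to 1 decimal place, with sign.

MPC = 1 − MPS = 1 − 0.27 = 0.73.
A lump-sum tax change of −¥45 trillion shifts disposable income by +¥45 trillion; first-round consumption changes by −c × ΔT = −0.73 × (−¥45 trillion) = +¥32.85 trillion.
Expenditure multiplier = 1/(1 − c + m) = 1/(1 − 0.73 + 0.13) = 1/0.4 = 2.5.
The tax multiplier is −c × k = −1.825, so ΔY = k × (−c·ΔT) = (+¥32.85 trillion) / 0.4 ≈ +¥82.1 trillion.

+¥82.1 trillion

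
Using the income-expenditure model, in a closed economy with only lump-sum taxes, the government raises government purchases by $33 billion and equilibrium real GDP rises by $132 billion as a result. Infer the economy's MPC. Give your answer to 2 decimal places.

0.75

Implied spending multiplier k = ΔY/ΔG = 132/33 = 4.
Since k = 1/(1 − MPC), MPC = 1 − 1/k = 1 − ΔG/ΔY = 1 − 33/132 = 0.75.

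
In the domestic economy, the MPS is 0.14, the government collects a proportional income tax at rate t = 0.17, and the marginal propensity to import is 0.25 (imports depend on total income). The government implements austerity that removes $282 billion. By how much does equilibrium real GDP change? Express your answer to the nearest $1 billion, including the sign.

MPC = 1 − MPS = 1 − 0.14 = 0.86.
Government-spending multiplier = 1/(1 − c(1−t) + m) = 1/(1 − 0.86×0.83 + 0.25) = 1/0.5362 ≈ 1.865.
ΔY = k × ΔG = (−$282 billion) / 0.5362 ≈ −$526 billion.

−$526 billion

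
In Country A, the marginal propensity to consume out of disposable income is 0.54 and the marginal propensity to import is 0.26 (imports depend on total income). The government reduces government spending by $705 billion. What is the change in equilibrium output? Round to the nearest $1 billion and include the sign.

Spending multiplier = 1/(1 − c + m) = 1/(1 − 0.54 + 0.26) = 1/0.72 ≈ 1.389.
ΔY = k × ΔG = (−$705 billion) / 0.72 ≈ −$979 billion.

−$979 billion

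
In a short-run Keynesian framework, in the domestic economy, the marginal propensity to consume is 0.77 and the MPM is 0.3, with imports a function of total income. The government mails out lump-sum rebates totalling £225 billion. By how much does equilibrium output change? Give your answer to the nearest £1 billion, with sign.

A lump-sum tax change of −£225 billion shifts disposable income by +£225 billion; first-round consumption changes by −c × ΔT = −0.77 × (−£225 billion) = +£173.25 billion.
Expenditure multiplier = 1/(1 − c + m) = 1/(1 − 0.77 + 0.3) = 1/0.53 ≈ 1.887.
The tax multiplier is −c × k ≈ −1.453, so ΔY = k × (−c·ΔT) = (+£173.25 billion) / 0.53 ≈ +£327 billion.

+£327 billion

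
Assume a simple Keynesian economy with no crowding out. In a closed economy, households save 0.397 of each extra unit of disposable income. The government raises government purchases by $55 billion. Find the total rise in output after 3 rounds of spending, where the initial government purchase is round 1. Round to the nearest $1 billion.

MPC = 1 − MPS = 1 − 0.397 = 0.603.
Round 1 adds ΔG = $55 billion; each later round is MPC = 0.603 times the previous.
After 3 rounds: 55 + 33.165 + 19.998495 = ΔG·(1 − c^3)/(1 − c) = 55 × (1 − 0.219256227)/0.397 ≈ $108 billion.

$108 billion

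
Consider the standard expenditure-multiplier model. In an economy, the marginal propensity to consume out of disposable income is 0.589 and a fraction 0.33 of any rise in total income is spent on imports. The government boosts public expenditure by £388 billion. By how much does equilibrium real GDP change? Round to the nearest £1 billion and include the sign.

Expenditure multiplier = 1/(1 − c + m) = 1/(1 − 0.589 + 0.33) = 1/0.741 ≈ 1.35.
ΔY = k × ΔG = (+£388 billion) / 0.741 ≈ +£524 billion.

+£524 billion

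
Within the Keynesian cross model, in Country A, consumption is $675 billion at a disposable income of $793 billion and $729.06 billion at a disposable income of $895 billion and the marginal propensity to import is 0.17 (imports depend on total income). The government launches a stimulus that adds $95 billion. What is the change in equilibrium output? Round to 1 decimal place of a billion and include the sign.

MPC = ΔC/ΔYd = (729.06 − 675)/(895 − 793) = 54.06/102 = 0.53.
Expenditure multiplier = 1/(1 − c + m) = 1/(1 − 0.53 + 0.17) = 1/0.64 ≈ 1.563.
ΔY = k × ΔG = (+$95 billion) / 0.64 ≈ +$148.4 billion.

+$148.4 billion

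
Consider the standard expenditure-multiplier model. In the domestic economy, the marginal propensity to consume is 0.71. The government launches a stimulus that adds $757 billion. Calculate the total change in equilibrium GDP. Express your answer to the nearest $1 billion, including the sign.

Expenditure multiplier = 1/(1 − MPC) = 1/(1 − 0.71) = 1/0.29 ≈ 3.448.
ΔY = k × ΔG = (+$757 billion) / 0.29 ≈ +$2,610 billion.

+$2,610 billion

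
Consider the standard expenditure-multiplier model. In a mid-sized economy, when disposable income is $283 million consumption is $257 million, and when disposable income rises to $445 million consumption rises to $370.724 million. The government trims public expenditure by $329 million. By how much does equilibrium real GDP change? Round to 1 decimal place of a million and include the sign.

MPC = ΔC/ΔYd = (370.724 − 257)/(445 − 283) = 113.724/162 = 0.702.
Government-spending multiplier = 1/(1 − MPC) = 1/(1 − 0.702) = 1/0.298 ≈ 3.356.
ΔY = k × ΔG = (−$329 million) / 0.298 ≈ −$1,104 million.

−$1,104.0 million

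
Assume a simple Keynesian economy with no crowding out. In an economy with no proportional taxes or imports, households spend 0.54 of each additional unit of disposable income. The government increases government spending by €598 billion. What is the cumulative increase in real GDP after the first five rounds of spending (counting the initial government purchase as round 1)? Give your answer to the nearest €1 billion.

Round 1 adds ΔG = €598 billion; each later round is MPC = 0.54 times the previous.
After 5 rounds: 598 + 322.92 + 174.3768 + 94.163472 + 50.84827488 = ΔG·(1 − c^5)/(1 − c) = 598 × (1 − 0.0459165024)/0.46 ≈ €1,240 billion.

€1,240 billion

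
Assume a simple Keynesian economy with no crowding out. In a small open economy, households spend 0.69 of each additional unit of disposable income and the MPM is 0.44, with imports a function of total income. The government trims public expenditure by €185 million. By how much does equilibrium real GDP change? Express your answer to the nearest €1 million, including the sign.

Government-spending multiplier = 1/(1 − c + m) = 1/(1 − 0.69 + 0.44) = 1/0.75 ≈ 1.333.
ΔY = k × ΔG = (−€185 million) / 0.75 ≈ −€247 million.

−€247 million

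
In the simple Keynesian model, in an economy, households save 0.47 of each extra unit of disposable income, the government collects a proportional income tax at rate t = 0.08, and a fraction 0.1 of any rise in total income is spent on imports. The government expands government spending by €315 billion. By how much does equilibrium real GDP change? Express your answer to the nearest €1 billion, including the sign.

+€514 billion

MPC = 1 − MPS = 1 − 0.47 = 0.53.
Spending multiplier = 1/(1 − c(1−t) + m) = 1/(1 − 0.53×0.92 + 0.1) = 1/0.6124 ≈ 1.633.
ΔY = k × ΔG = (+€315 billion) / 0.6124 ≈ +€514 billion.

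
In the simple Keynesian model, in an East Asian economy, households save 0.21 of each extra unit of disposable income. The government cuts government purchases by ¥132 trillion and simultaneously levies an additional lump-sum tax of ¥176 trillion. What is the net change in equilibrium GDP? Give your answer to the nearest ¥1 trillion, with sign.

−¥1,291 trillion

MPC = 1 − MPS = 1 − 0.21 = 0.79.
Expenditure multiplier = 1/(1 − MPC) = 1/(1 − 0.79) = 1/0.21 ≈ 4.762.
ΔG contributes k·ΔG = (−¥132 trillion) / 0.21 ≈ −¥628.6 trillion.
ΔT of +¥176 trillion changes first-round spending by −c·ΔT = −¥139.04 trillion, contributing k·(−c·ΔT) = (−¥139.04 trillion) / 0.21 ≈ −¥662.1 trillion.
Net ΔY = k(ΔG − c·ΔT) = (−¥271.04 trillion) / 0.21 ≈ −¥1,291 trillion.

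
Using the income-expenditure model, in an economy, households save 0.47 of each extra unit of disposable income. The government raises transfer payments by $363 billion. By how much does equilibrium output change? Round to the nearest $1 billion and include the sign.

+$409 billion

MPC = 1 − MPS = 1 − 0.47 = 0.53.
The transfer change shifts disposable income by +$363 billion, so first-round consumption changes by c·ΔTR = 0.53 × (+$363 billion) = +$192.39 billion.
Expenditure multiplier = 1/(1 − MPC) = 1/(1 − 0.53) = 1/0.47 ≈ 2.128.
The transfer multiplier is c × k ≈ 1.128, so ΔY = k × (c·ΔTR) = (+$192.39 billion) / 0.47 ≈ +$409 billion.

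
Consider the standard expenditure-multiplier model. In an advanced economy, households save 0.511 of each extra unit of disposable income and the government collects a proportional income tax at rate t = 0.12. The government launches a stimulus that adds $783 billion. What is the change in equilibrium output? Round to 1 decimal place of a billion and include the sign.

MPC = 1 − MPS = 1 − 0.511 = 0.489.
Expenditure multiplier = 1/(1 − c(1−t)) = 1/(1 − 0.489×0.88) = 1/0.56968 ≈ 1.755.
ΔY = k × ΔG = (+$783 billion) / 0.56968 ≈ +$1,374.5 billion.

+$1,374.5 billion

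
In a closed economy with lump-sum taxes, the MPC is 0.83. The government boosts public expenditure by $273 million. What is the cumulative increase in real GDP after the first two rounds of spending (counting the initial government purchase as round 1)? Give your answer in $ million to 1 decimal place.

$499.6 million

Round 1 adds ΔG = $273 million; each later round is MPC = 0.83 times the previous.
After 2 rounds: 273 + 226.59 = ΔG·(1 − c^2)/(1 − c) = 273 × (1 − 0.6889)/0.17 ≈ $499.6 million.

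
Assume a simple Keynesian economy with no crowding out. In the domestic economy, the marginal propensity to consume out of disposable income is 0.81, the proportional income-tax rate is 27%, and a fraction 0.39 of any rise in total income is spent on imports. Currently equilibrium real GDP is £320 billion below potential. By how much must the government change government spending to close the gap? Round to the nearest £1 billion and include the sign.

+£256 billion

Spending multiplier = 1/(1 − c(1−t) + m) = 1/(1 − 0.81×0.73 + 0.39) = 1/0.7987 ≈ 1.252.
Need ΔY = +£320 billion, so ΔG = ΔY/k = (+£320 billion) × 0.7987 ≈ +£256 billion.
The government should increase government spending by £256 billion.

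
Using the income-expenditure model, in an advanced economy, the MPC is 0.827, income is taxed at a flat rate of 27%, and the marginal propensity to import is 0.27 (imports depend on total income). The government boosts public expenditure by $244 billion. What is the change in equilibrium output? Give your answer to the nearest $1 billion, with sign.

+$366 billion

Government-spending multiplier = 1/(1 − c(1−t) + m) = 1/(1 − 0.827×0.73 + 0.27) = 1/0.66629 ≈ 1.501.
ΔY = k × ΔG = (+$244 billion) / 0.66629 ≈ +$366 billion.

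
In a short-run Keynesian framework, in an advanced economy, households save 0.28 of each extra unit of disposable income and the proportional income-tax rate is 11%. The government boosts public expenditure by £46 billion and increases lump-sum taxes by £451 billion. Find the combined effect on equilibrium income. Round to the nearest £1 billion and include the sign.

MPC = 1 − MPS = 1 − 0.28 = 0.72.
Expenditure multiplier = 1/(1 − c(1−t)) = 1/(1 − 0.72×0.89) = 1/0.3592 ≈ 2.784.
ΔG contributes k·ΔG = (+£46 billion) / 0.3592 ≈ +£128.1 billion.
ΔT of +£451 billion changes first-round spending by −c·ΔT = −£324.72 billion, contributing k·(−c·ΔT) = (−£324.72 billion) / 0.3592 ≈ −£904 billion.
Net ΔY = k(ΔG − c·ΔT) = (−£278.72 billion) / 0.3592 ≈ −£776 billion.

−£776 billion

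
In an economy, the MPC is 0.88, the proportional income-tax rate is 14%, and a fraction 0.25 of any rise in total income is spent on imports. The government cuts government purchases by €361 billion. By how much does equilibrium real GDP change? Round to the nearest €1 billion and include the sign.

Expenditure multiplier = 1/(1 − c(1−t) + m) = 1/(1 − 0.88×0.86 + 0.25) = 1/0.4932 ≈ 2.028.
ΔY = k × ΔG = (−€361 billion) / 0.4932 ≈ −€732 billion.

−€732 billion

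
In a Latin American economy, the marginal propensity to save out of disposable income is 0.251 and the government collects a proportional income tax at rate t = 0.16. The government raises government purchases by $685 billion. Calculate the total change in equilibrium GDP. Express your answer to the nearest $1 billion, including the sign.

MPC = 1 − MPS = 1 − 0.251 = 0.749.
Government-spending multiplier = 1/(1 − c(1−t)) = 1/(1 − 0.749×0.84) = 1/0.37084 ≈ 2.697.
ΔY = k × ΔG = (+$685 billion) / 0.37084 ≈ +$1,847 billion.

+$1,847 billion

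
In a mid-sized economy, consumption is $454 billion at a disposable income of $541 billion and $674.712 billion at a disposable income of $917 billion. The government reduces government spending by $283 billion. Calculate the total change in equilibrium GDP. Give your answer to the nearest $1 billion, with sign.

MPC = ΔC/ΔYd = (674.712 − 454)/(917 − 541) = 220.712/376 = 0.587.
Expenditure multiplier = 1/(1 − MPC) = 1/(1 − 0.587) = 1/0.413 ≈ 2.421.
ΔY = k × ΔG = (−$283 billion) / 0.413 ≈ −$685 billion.

−$685 billion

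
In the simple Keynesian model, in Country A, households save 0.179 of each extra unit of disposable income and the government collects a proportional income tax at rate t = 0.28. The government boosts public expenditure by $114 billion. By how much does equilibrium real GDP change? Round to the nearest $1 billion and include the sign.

MPC = 1 − MPS = 1 − 0.179 = 0.821.
Expenditure multiplier = 1/(1 − c(1−t)) = 1/(1 − 0.821×0.72) = 1/0.40888 ≈ 2.446.
ΔY = k × ΔG = (+$114 billion) / 0.40888 ≈ +$279 billion.

+$279 billion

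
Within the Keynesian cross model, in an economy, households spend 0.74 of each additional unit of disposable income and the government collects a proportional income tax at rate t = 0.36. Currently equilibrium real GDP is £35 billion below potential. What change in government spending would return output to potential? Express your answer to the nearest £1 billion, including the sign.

Spending multiplier = 1/(1 − c(1−t)) = 1/(1 − 0.74×0.64) = 1/0.5264 ≈ 1.9.
Need ΔY = +£35 billion, so ΔG = ΔY/k = (+£35 billion) × 0.5264 ≈ +£18 billion.
The government should increase government spending by £18 billion.

+£18 billion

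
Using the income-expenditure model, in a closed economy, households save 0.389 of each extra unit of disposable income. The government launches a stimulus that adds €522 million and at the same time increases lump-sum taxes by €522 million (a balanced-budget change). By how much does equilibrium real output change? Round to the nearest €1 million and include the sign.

MPC = 1 − MPS = 1 − 0.389 = 0.611.
Expenditure multiplier = 1/(1 − MPC) = 1/(1 − 0.611) = 1/0.389 ≈ 2.571.
ΔG contributes k·ΔG = (+€522 million) / 0.389 ≈ +€1,341.9 million.
ΔT of +€522 million changes first-round spending by −c·ΔT = −€318.942 million, contributing k·(−c·ΔT) = (−€318.942 million) / 0.389 ≈ −€819.9 million.
With ΔG = ΔT and no other leakages, the balanced-budget multiplier is 1, so ΔY = ΔG = +€522 million.

+€522 million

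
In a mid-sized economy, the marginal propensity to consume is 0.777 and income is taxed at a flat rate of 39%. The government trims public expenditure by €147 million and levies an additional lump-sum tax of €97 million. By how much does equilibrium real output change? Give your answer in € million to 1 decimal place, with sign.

−€422.7 million

Expenditure multiplier = 1/(1 − c(1−t)) = 1/(1 − 0.777×0.61) = 1/0.52603 ≈ 1.901.
ΔG contributes k·ΔG = (−€147 million) / 0.52603 ≈ −€279.5 million.
ΔT of +€97 million changes first-round spending by −c·ΔT = −€75.369 million, contributing k·(−c·ΔT) = (−€75.369 million) / 0.52603 ≈ −€143.3 million.
Net ΔY = k(ΔG − c·ΔT) = (−€222.369 million) / 0.52603 ≈ −€422.7 million.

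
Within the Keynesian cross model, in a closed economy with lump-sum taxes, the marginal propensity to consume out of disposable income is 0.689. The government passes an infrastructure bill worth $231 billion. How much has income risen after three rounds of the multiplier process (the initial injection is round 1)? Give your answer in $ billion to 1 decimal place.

$499.8 billion

Round 1 adds ΔG = $231 billion; each later round is MPC = 0.689 times the previous.
After 3 rounds: 231 + 159.159 + 109.660551 = ΔG·(1 − c^3)/(1 − c) = 231 × (1 − 0.327082769)/0.311 ≈ $499.8 billion.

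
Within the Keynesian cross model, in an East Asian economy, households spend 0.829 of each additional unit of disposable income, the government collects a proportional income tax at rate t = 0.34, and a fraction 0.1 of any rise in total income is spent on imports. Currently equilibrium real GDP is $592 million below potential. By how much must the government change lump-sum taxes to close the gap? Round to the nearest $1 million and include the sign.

Spending multiplier = 1/(1 − c(1−t) + m) = 1/(1 − 0.829×0.66 + 0.1) = 1/0.55286 ≈ 1.809.
Tax multiplier = −c·k = −0.829/0.55286 ≈ −1.499. Need ΔY = +$592 million, so ΔT = ΔY/(−c·k) = −(+$592 million) × 0.55286 / 0.829 ≈ −$395 million.
The government should cut lump-sum taxes by $395 million.

−$395 million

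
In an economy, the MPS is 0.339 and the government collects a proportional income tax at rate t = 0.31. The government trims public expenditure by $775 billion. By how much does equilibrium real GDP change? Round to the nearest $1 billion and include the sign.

−$1,425 billion

MPC = 1 − MPS = 1 − 0.339 = 0.661.
Government-spending multiplier = 1/(1 − c(1−t)) = 1/(1 − 0.661×0.69) = 1/0.54391 ≈ 1.839.
ΔY = k × ΔG = (−$775 billion) / 0.54391 ≈ −$1,425 billion.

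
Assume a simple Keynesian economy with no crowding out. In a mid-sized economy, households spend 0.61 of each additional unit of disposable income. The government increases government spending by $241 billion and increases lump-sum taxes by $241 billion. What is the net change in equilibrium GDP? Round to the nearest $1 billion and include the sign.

+$241 billion

Expenditure multiplier = 1/(1 − MPC) = 1/(1 − 0.61) = 1/0.39 ≈ 2.564.
ΔG contributes k·ΔG = (+$241 billion) / 0.39 ≈ +$617.9 billion.
ΔT of +$241 billion changes first-round spending by −c·ΔT = −$147.01 billion, contributing k·(−c·ΔT) = (−$147.01 billion) / 0.39 ≈ −$376.9 billion.
With ΔG = ΔT and no other leakages, the balanced-budget multiplier is 1, so ΔY = ΔG = +$241 billion.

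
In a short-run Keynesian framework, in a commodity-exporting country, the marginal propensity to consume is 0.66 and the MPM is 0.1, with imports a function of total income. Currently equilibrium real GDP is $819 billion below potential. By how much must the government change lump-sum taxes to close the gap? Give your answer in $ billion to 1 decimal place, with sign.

−$546.0 billion

Spending multiplier = 1/(1 − c + m) = 1/(1 − 0.66 + 0.1) = 1/0.44 ≈ 2.273.
Tax multiplier = −c·k = −0.66/0.44 = −1.5. Need ΔY = +$819 billion, so ΔT = ΔY/(−c·k) = −(+$819 billion) × 0.44 / 0.66 = −$546 billion.
The government should cut lump-sum taxes by $546 billion.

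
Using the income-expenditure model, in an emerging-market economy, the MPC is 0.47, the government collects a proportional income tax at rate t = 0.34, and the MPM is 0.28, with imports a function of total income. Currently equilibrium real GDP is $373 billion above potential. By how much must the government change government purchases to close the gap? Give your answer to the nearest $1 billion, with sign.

−$362 billion

Spending multiplier = 1/(1 − c(1−t) + m) = 1/(1 − 0.47×0.66 + 0.28) = 1/0.9698 ≈ 1.031.
Need ΔY = −$373 billion, so ΔG = ΔY/k = (−$373 billion) × 0.9698 ≈ −$362 billion.
The government should cut government purchases by $362 billion.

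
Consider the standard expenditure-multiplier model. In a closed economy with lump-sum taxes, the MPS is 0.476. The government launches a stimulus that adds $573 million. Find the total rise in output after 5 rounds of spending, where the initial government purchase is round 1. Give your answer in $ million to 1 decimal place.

MPC = 1 − MPS = 1 − 0.476 = 0.524.
Round 1 adds ΔG = $573 million; each later round is MPC = 0.524 times the previous.
After 5 rounds: 573 + 300.252 + 157.332048 + 82.441993152 + 43.199604411648 = ΔG·(1 − c^5)/(1 − c) = 573 × (1 − 0.039505397402624)/0.476 ≈ $1,156.2 million.

$1,156.2 million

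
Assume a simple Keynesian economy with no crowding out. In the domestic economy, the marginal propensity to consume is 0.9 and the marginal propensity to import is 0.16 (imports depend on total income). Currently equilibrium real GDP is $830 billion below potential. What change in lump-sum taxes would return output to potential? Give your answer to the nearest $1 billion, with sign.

−$240 billion

Spending multiplier = 1/(1 − c + m) = 1/(1 − 0.9 + 0.16) = 1/0.26 ≈ 3.846.
Tax multiplier = −c·k = −0.9/0.26 ≈ −3.462. Need ΔY = +$830 billion, so ΔT = ΔY/(−c·k) = −(+$830 billion) × 0.26 / 0.9 ≈ −$240 billion.
The government should cut lump-sum taxes by $240 billion.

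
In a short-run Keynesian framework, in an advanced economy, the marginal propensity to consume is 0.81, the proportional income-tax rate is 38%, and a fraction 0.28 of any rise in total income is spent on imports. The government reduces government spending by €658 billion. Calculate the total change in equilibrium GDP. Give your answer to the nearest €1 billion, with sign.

−€846 billion

Government-spending multiplier = 1/(1 − c(1−t) + m) = 1/(1 − 0.81×0.62 + 0.28) = 1/0.7778 ≈ 1.286.
ΔY = k × ΔG = (−€658 billion) / 0.7778 ≈ −€846 billion.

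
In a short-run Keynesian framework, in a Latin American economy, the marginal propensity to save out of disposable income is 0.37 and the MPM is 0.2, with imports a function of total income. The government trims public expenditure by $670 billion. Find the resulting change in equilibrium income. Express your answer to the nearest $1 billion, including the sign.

MPC = 1 − MPS = 1 − 0.37 = 0.63.
Government-spending multiplier = 1/(1 − c + m) = 1/(1 − 0.63 + 0.2) = 1/0.57 ≈ 1.754.
ΔY = k × ΔG = (−$670 billion) / 0.57 ≈ −$1,175 billion.

−$1,175 billion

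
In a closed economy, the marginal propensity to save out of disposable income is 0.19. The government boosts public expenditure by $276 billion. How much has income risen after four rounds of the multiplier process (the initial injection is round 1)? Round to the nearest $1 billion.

$827 billion

MPC = 1 − MPS = 1 − 0.19 = 0.81.
Round 1 adds ΔG = $276 billion; each later round is MPC = 0.81 times the previous.
After 4 rounds: 276 + 223.56 + 181.0836 + 146.677716 = ΔG·(1 − c^4)/(1 − c) = 276 × (1 − 0.43046721)/0.19 ≈ $827 billion.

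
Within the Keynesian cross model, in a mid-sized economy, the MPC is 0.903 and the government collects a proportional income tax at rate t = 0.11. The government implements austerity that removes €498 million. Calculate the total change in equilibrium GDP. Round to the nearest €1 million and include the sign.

Government-spending multiplier = 1/(1 − c(1−t)) = 1/(1 − 0.903×0.89) = 1/0.19633 ≈ 5.093.
ΔY = k × ΔG = (−€498 million) / 0.19633 ≈ −€2,537 million.

−€2,537 million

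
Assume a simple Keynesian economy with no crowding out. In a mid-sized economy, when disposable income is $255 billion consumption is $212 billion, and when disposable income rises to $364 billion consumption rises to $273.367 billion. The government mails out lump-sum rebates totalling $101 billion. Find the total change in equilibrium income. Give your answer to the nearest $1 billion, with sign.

MPC = ΔC/ΔYd = (273.367 − 212)/(364 − 255) = 61.367/109 = 0.563.
A lump-sum tax change of −$101 billion shifts disposable income by +$101 billion; first-round consumption changes by −c × ΔT = −0.563 × (−$101 billion) = +$56.863 billion.
Expenditure multiplier = 1/(1 − MPC) = 1/(1 − 0.563) = 1/0.437 ≈ 2.288.
The tax multiplier is −c × k ≈ −1.288, so ΔY = k × (−c·ΔT) = (+$56.863 billion) / 0.437 ≈ +$130 billion.

+$130 billion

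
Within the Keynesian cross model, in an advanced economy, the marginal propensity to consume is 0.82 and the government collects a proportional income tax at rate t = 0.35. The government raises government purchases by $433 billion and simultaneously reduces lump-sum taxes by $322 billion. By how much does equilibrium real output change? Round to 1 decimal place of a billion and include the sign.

Expenditure multiplier = 1/(1 − c(1−t)) = 1/(1 − 0.82×0.65) = 1/0.467 ≈ 2.141.
ΔG contributes k·ΔG = (+$433 billion) / 0.467 ≈ +$927.2 billion.
ΔT of −$322 billion changes first-round spending by −c·ΔT = +$264.04 billion, contributing k·(−c·ΔT) = (+$264.04 billion) / 0.467 ≈ +$565.4 billion.
Net ΔY = k(ΔG − c·ΔT) = (+$697.04 billion) / 0.467 ≈ +$1,492.6 billion.

+$1,492.6 billion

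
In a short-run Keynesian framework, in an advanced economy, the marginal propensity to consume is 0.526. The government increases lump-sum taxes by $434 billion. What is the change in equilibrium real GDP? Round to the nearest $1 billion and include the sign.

A lump-sum tax change of +$434 billion shifts disposable income by −$434 billion; first-round consumption changes by −c × ΔT = −0.526 × (+$434 billion) = −$228.284 billion.
Expenditure multiplier = 1/(1 − MPC) = 1/(1 − 0.526) = 1/0.474 ≈ 2.11.
The tax multiplier is −c × k ≈ −1.11, so ΔY = k × (−c·ΔT) = (−$228.284 billion) / 0.474 ≈ −$482 billion.

−$482 billion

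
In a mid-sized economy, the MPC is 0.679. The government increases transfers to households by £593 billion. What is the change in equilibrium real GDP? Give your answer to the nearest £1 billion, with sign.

The transfer change shifts disposable income by +£593 billion, so first-round consumption changes by c·ΔTR = 0.679 × (+£593 billion) = +£402.647 billion.
Expenditure multiplier = 1/(1 − MPC) = 1/(1 − 0.679) = 1/0.321 ≈ 3.115.
The transfer multiplier is c × k ≈ 2.115, so ΔY = k × (c·ΔTR) = (+£402.647 billion) / 0.321 ≈ +£1,254 billion.

+£1,254 billion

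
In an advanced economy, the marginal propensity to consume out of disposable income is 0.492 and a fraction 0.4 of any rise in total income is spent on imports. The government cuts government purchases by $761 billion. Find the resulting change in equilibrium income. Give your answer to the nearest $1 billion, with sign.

−$838 billion

Government-spending multiplier = 1/(1 − c + m) = 1/(1 − 0.492 + 0.4) = 1/0.908 ≈ 1.101.
ΔY = k × ΔG = (−$761 billion) / 0.908 ≈ −$838 billion.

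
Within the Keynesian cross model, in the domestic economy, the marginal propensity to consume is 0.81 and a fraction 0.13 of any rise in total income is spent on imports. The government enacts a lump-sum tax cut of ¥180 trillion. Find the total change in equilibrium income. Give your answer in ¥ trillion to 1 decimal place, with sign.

+¥455.6 trillion

A lump-sum tax change of −¥180 trillion shifts disposable income by +¥180 trillion; first-round consumption changes by −c × ΔT = −0.81 × (−¥180 trillion) = +¥145.8 trillion.
Expenditure multiplier = 1/(1 − c + m) = 1/(1 − 0.81 + 0.13) = 1/0.32 = 3.125.
The tax multiplier is −c × k ≈ −2.531, so ΔY = k × (−c·ΔT) = (+¥145.8 trillion) / 0.32 ≈ +¥455.6 trillion.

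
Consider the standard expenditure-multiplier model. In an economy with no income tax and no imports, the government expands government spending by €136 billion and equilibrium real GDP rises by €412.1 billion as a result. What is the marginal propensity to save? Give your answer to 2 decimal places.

Implied spending multiplier k = ΔY/ΔG = 412.1/136 ≈ 3.0301.
Since k = 1/(1 − MPC), MPC = 1 − 1/k = 1 − ΔG/ΔY = 1 − 136/412.1 ≈ 0.67.
MPS = 1 − MPC = 0.33.

0.33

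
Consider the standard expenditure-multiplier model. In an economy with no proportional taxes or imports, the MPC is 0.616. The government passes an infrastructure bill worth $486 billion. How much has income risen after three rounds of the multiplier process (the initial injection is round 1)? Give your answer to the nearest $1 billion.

$970 billion

Round 1 adds ΔG = $486 billion; each later round is MPC = 0.616 times the previous.
After 3 rounds: 486 + 299.376 + 184.415616 = ΔG·(1 − c^3)/(1 − c) = 486 × (1 − 0.233744896)/0.384 ≈ $970 billion.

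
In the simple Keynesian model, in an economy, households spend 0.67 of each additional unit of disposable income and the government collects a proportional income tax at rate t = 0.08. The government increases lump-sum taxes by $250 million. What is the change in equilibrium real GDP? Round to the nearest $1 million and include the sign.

A lump-sum tax change of +$250 million shifts disposable income by −$250 million; first-round consumption changes by −c × ΔT = −0.67 × (+$250 million) = −$167.5 million.
Expenditure multiplier = 1/(1 − c(1−t)) = 1/(1 − 0.67×0.92) = 1/0.3836 ≈ 2.607.
The tax multiplier is −c × k ≈ −1.747, so ΔY = k × (−c·ΔT) = (−$167.5 million) / 0.3836 ≈ −$437 million.

−$437 million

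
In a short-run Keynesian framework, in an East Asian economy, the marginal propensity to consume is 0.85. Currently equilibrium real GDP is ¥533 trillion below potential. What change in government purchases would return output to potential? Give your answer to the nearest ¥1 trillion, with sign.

Spending multiplier = 1/(1 − MPC) = 1/(1 − 0.85) = 1/0.15 ≈ 6.667.
Need ΔY = +¥533 trillion, so ΔG = ΔY/k = (+¥533 trillion) × 0.15 ≈ +¥80 trillion.
The government should increase government purchases by ¥80 trillion.

+¥80 trillion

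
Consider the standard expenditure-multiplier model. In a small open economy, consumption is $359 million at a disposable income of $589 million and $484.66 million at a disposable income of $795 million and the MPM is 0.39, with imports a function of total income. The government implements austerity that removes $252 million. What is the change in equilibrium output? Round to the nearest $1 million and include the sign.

MPC = ΔC/ΔYd = (484.66 − 359)/(795 − 589) = 125.66/206 = 0.61.
Spending multiplier = 1/(1 − c + m) = 1/(1 − 0.61 + 0.39) = 1/0.78 ≈ 1.282.
ΔY = k × ΔG = (−$252 million) / 0.78 ≈ −$323 million.

−$323 million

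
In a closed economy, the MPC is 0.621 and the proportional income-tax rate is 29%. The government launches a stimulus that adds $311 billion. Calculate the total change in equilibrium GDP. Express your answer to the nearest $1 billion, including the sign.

Expenditure multiplier = 1/(1 − c(1−t)) = 1/(1 − 0.621×0.71) = 1/0.55909 ≈ 1.789.
ΔY = k × ΔG = (+$311 billion) / 0.55909 ≈ +$556 billion.

+$556 billion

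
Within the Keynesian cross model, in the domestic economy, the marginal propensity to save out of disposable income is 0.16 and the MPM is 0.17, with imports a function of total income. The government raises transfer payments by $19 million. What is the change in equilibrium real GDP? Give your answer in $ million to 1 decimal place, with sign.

MPC = 1 − MPS = 1 − 0.16 = 0.84.
The transfer change shifts disposable income by +$19 million, so first-round consumption changes by c·ΔTR = 0.84 × (+$19 million) = +$15.96 million.
Expenditure multiplier = 1/(1 − c + m) = 1/(1 − 0.84 + 0.17) = 1/0.33 ≈ 3.03.
The transfer multiplier is c × k ≈ 2.545, so ΔY = k × (c·ΔTR) = (+$15.96 million) / 0.33 ≈ +$48.4 million.

+$48.4 million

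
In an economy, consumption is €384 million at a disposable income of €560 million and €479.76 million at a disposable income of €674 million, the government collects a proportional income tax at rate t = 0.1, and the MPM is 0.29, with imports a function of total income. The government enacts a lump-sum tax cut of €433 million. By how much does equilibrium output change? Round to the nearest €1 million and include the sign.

+€681 million

MPC = ΔC/ΔYd = (479.76 − 384)/(674 − 560) = 95.76/114 = 0.84.
A lump-sum tax change of −€433 million shifts disposable income by +€433 million; first-round consumption changes by −c × ΔT = −0.84 × (−€433 million) = +€363.72 million.
Expenditure multiplier = 1/(1 − c(1−t) + m) = 1/(1 − 0.84×0.9 + 0.29) = 1/0.534 ≈ 1.873.
The tax multiplier is −c × k ≈ −1.573, so ΔY = k × (−c·ΔT) = (+€363.72 million) / 0.534 ≈ +€681 million.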